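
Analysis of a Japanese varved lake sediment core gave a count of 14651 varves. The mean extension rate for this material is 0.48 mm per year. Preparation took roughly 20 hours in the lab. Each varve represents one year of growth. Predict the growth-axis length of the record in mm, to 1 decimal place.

The record spans 14651 years at 0.48 mm per year.
Predicted length = 0.48 mm/year × 14651 years = 7032.5 mm.

7032.5 mm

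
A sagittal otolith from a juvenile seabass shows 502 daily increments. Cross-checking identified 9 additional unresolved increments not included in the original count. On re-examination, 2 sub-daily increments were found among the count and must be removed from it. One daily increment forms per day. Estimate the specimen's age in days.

509 days

True daily increment count = 502 − 2 + 9 = 509.
At one daily increment per day, that is 509 days.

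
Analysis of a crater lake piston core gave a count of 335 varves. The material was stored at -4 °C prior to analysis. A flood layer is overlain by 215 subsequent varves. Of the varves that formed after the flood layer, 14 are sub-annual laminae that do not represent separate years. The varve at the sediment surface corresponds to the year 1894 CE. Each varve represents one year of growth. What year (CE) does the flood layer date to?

1693 CE

There are 215 varves younger than the flood layer.
Excluding 14 false varves: 215 − 14 = 201.
1894 − 201 = 1693 CE.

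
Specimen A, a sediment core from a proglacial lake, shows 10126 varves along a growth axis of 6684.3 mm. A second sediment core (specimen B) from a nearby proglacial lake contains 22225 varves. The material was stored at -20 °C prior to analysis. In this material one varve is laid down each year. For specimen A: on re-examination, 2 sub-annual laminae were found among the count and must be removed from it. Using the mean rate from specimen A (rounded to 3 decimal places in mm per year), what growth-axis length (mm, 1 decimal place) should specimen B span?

Specimen A: after corrections the count is 10126 − 2 = 10124 varves.
A: Extension rate ≈ 6684.3 / 10124 = 0.660 mm/yr.
B's length ≈ 0.660 × 22225 = 14668.5 mm.

14668.5 mm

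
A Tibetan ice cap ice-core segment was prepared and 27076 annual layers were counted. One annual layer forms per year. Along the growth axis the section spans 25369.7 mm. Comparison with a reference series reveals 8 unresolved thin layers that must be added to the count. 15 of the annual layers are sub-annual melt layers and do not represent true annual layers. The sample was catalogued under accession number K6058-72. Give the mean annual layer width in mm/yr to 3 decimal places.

0.937 mm/yr

Adjusted count: 27076 − 15 + 8 = 27069 annual layers.
25369.7 mm over 27069 years gives 25369.7 / 27069 ≈ 0.937 mm/yr.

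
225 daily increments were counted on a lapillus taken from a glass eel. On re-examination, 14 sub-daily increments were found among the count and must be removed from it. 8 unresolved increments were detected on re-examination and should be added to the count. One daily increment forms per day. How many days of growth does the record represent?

Correcting the raw count gives 225 − 14 + 8 = 219 true daily increments.
At one daily increment per day, that is 219 days.

219 days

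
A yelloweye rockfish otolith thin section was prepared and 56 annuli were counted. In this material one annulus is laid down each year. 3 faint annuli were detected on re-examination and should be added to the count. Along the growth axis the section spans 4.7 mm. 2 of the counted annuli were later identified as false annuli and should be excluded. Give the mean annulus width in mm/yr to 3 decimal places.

Adjusted count: 56 − 2 + 3 = 57 annuli.
4.7 mm over 57 years gives 4.7 / 57 ≈ 0.082 mm/yr.

0.082 mm/yr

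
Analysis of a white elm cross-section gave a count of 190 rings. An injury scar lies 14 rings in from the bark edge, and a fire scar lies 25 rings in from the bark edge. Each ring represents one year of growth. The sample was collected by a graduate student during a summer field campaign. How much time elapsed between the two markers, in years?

Separation: 25 − 14 = 11 rings.
That is 11 years at one ring per year.

11 years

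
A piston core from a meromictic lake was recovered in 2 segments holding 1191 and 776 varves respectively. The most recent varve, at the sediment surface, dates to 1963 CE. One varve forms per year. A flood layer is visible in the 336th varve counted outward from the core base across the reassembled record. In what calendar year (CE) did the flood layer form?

Total varves = 1191 + 776 = 1967.
1967 − 336 = 1631 varves lie beyond the flood layer toward the sediment surface.
The varve at the sediment surface is 1963 CE, so the flood layer dates to 1963 − 1631 = 332 CE.

332 CE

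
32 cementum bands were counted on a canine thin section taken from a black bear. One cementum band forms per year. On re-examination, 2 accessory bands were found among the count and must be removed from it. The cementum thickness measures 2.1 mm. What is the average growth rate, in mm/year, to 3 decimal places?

Correcting the raw count gives 32 − 2 = 30 true cementum bands.
Extension rate ≈ 2.1 / 30 = 0.070 mm/year.

0.070 mm/year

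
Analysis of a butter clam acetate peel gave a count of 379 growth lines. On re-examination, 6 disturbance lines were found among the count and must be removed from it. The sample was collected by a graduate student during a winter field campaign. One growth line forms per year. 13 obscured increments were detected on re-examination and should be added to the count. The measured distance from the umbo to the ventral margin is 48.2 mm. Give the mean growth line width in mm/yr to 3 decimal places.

True growth line count = 379 − 6 + 13 = 386.
48.2 mm over 386 years gives 48.2 / 386 ≈ 0.125 mm/yr.

0.125 mm/yr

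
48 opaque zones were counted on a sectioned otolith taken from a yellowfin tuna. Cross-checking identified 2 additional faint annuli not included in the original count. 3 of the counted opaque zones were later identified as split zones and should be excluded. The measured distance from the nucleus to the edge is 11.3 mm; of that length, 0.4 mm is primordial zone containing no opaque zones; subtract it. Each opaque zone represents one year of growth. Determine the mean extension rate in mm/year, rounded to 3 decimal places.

0.232 mm/year

Correcting the raw count gives 48 − 3 + 2 = 47 true opaque zones.
The growth record spans 11.3 − 0.4 = 10.9 mm.
10.9 mm over 47 years gives 10.9 / 47 ≈ 0.232 mm/year.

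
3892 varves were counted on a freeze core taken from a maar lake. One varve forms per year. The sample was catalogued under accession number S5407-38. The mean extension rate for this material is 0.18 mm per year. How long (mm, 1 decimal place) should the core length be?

The record spans 3892 years at 0.18 mm per year.
Predicted length = 0.18 mm/year × 3892 years = 700.6 mm.

700.6 mm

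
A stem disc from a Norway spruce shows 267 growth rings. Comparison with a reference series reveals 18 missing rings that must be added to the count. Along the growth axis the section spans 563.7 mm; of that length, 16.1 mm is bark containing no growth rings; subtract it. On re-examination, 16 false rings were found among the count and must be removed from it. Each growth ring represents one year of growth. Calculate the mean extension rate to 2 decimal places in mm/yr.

2.04 mm/yr

After corrections the count is 267 − 16 + 18 = 269 growth rings.
Removing the 16.1 mm offcut leaves 563.7 − 16.1 = 547.6 mm.
Extension rate ≈ 547.6 / 269 = 2.04 mm/yr.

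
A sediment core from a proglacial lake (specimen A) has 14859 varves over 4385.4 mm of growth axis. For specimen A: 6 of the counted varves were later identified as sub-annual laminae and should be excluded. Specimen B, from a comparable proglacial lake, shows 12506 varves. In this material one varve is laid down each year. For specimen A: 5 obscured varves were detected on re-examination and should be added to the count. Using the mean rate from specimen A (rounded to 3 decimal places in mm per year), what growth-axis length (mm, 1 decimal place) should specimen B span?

Specimen A: adjusted count: 14859 − 6 + 5 = 14858 varves.
A: 4385.4 mm over 14858 years gives 4385.4 / 14858 ≈ 0.295 mm/year.
For B, 0.295 mm/year × 12506 years = 3689.3 mm.

3689.3 mm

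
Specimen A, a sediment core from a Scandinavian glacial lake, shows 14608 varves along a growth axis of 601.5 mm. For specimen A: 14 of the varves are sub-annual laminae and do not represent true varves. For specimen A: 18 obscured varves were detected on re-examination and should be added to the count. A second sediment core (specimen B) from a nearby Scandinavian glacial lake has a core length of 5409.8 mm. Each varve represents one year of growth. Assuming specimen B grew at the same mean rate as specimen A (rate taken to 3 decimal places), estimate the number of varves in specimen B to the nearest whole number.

131946 varves

Specimen A: after corrections the count is 14608 − 14 + 18 = 14612 varves.
A: 601.5 mm over 14612 years gives 601.5 / 14612 ≈ 0.041 mm/yr.
Specimen B: 5409.8 mm / 0.041 mm per year = 131946.34 years ≈ 131946 varves.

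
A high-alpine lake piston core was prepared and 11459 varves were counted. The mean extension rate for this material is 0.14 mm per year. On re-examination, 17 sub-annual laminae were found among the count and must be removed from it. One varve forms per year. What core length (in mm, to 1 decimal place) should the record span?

True varve count = 11459 − 17 = 11442.
Length ≈ 0.14 × 11442 = 1601.9 mm.

1601.9 mm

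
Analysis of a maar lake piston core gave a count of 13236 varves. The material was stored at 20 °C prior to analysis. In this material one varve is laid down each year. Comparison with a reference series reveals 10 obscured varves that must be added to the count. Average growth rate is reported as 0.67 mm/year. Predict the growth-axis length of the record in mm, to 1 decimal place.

Adjusted count: 13236 + 10 = 13246 varves.
Length ≈ 0.67 × 13246 = 8874.8 mm.

8874.8 mm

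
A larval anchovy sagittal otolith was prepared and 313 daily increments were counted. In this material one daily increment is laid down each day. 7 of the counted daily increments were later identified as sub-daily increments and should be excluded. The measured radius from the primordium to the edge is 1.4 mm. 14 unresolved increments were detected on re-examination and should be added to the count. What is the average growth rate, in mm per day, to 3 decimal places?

Correcting the raw count gives 313 − 7 + 14 = 320 true daily increments.
1.4 mm over 320 days gives 1.4 / 320 ≈ 0.004 mm per day.

0.004 mm per day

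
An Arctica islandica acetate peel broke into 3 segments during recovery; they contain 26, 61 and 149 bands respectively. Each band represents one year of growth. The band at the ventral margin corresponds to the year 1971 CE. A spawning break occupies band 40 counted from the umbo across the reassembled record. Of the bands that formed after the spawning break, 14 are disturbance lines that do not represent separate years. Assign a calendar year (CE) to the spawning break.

1789 CE

Total bands = 26 + 61 + 149 = 236.
Between band 40 and the ventral margin there are 236 − 40 = 196 bands.
Excluding 14 false bands: 196 − 14 = 182.
Counting back 182 years from 1971 CE places the spawning break in 1971 − 182 = 1789 CE.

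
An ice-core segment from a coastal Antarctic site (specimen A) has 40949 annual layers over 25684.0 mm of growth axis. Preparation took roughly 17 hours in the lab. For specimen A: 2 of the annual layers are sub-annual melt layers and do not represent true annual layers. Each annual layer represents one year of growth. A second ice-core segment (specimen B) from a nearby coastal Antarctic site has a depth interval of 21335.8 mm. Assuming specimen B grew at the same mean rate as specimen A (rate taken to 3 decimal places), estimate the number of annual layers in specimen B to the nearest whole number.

34028 annual layers

Specimen A: after corrections the count is 40949 − 2 = 40947 annual layers.
A: Extension rate ≈ 25684.0 / 40947 = 0.627 mm/yr.
Specimen B: 21335.8 mm / 0.627 mm per year = 34028.39 years ≈ 34028 annual layers.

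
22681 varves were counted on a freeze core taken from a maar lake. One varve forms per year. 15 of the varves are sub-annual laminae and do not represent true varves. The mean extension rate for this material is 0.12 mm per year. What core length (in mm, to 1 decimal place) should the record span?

True varve count = 22681 − 15 = 22666.
Length ≈ 0.12 × 22666 = 2719.9 mm.

2719.9 mm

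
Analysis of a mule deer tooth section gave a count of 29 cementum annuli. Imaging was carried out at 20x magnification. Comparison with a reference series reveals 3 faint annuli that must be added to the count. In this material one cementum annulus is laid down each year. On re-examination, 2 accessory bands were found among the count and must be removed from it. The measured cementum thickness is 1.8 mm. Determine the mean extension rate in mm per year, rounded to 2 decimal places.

0.06 mm per year

After corrections the count is 29 − 2 + 3 = 30 cementum annuli.
1.8 mm over 30 years gives 1.8 / 30 ≈ 0.06 mm per year.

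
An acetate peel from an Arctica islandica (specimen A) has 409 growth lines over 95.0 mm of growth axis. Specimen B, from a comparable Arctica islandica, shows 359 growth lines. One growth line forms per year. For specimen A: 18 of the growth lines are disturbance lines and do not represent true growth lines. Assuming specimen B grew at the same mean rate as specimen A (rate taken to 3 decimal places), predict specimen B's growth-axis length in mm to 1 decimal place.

Specimen A: correcting the raw count gives 409 − 18 = 391 true growth lines.
A: Mean rate = 95.0 mm / 391 years ≈ 0.243 mm/year.
Length of B = 0.243 × 359 = 87.2 mm.

87.2 mm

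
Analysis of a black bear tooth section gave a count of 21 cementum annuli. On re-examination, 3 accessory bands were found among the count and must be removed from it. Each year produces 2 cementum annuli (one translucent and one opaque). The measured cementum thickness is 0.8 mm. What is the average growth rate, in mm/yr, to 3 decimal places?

0.089 mm/yr

After corrections the count is 21 − 3 = 18 cementum annuli.
Dividing by 2 cementum annuli per year: 18 / 2 = 9 years.
Extension rate ≈ 0.8 / 9 = 0.089 mm/yr.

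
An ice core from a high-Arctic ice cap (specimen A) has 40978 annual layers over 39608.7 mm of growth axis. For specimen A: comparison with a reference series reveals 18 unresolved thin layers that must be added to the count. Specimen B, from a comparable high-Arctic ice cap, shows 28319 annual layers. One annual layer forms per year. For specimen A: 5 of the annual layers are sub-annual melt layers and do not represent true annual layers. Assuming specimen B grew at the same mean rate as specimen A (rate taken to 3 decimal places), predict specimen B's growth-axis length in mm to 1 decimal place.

27356.2 mm

Specimen A: after corrections the count is 40978 − 5 + 18 = 40991 annual layers.
A: Extension rate ≈ 39608.7 / 40991 = 0.966 mm per year.
For B, 0.966 mm/year × 28319 years = 27356.2 mm.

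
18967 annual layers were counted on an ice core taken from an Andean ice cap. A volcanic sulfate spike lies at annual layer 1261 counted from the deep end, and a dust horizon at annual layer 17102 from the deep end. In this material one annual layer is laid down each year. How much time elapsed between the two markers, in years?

15841 years

17102 − 1261 = 15841 annual layers lie between the two events.
That is 15841 years at one annual layer per year.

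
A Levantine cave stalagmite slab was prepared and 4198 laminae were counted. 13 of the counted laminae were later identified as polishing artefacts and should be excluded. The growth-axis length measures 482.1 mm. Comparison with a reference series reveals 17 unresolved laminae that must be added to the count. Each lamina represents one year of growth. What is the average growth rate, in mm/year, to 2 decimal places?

0.11 mm/year

True lamina count = 4198 − 13 + 17 = 4202.
Extension rate ≈ 482.1 / 4202 = 0.11 mm/year.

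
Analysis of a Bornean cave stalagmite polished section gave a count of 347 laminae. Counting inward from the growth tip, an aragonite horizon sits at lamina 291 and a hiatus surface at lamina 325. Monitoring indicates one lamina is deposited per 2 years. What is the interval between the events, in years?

Separation: 325 − 291 = 34 laminae.
Multiplying by 2 years per lamina: 34 × 2 = 68 years.

68 yr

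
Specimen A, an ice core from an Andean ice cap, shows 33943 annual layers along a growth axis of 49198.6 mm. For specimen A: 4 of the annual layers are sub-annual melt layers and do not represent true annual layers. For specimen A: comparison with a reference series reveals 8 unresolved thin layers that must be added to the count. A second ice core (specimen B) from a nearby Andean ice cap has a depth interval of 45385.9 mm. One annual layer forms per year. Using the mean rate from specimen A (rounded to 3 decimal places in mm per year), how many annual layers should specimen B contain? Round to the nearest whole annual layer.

Specimen A: after corrections the count is 33943 − 4 + 8 = 33947 annual layers.
A: 49198.6 mm over 33947 years gives 49198.6 / 33947 ≈ 1.449 mm/yr.
Specimen B: 45385.9 mm / 1.449 mm per year = 31322.22 years ≈ 31322 annual layers.

31322 annual layers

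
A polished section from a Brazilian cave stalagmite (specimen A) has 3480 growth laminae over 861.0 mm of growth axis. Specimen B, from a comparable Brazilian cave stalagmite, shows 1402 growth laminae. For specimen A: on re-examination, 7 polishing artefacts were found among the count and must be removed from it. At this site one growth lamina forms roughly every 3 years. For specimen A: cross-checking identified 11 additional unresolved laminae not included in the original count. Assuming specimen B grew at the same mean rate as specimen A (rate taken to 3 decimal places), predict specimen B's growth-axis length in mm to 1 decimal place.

Specimen A: after corrections the count is 3480 − 7 + 11 = 3484 growth laminae.
Specimen A: at 3 years per growth lamina, 3484 × 3 = 10452 years.
A: Extension rate ≈ 861.0 / 10452 = 0.082 mm/year.
Specimen B: multiplying by 3 years per growth lamina: 1402 × 3 = 4206 years. B's length ≈ 0.082 × 4206 = 344.9 mm.

344.9 mm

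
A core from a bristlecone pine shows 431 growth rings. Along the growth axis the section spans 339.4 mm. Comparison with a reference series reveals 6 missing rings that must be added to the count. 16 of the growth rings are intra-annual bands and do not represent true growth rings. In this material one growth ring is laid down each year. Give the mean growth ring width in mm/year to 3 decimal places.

True growth ring count = 431 − 16 + 6 = 421.
339.4 mm over 421 years gives 339.4 / 421 ≈ 0.806 mm/year.

0.806 mm/year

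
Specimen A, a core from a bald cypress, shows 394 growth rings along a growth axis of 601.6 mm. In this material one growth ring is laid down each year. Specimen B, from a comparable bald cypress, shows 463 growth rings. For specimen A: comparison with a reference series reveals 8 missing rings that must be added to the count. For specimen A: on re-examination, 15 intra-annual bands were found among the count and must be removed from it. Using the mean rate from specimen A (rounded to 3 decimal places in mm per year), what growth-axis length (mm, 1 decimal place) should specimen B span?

720.0 mm

Specimen A: correcting the raw count gives 394 − 15 + 8 = 387 true growth rings.
A: 601.6 mm over 387 years gives 601.6 / 387 ≈ 1.555 mm per year.
Length of B = 1.555 × 463 = 720.0 mm.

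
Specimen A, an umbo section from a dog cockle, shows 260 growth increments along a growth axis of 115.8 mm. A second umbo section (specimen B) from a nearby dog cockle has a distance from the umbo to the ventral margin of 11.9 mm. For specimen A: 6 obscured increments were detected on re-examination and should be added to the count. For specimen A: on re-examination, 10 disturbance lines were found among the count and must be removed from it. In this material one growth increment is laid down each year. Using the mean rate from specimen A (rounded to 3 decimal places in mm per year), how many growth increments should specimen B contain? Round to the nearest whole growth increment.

26 growth increments

Specimen A: correcting the raw count gives 260 − 10 + 6 = 256 true growth increments.
A: 115.8 mm over 256 years gives 115.8 / 256 ≈ 0.452 mm per year.
Specimen B: 11.9 mm / 0.452 mm per year = 26.33 years ≈ 26 growth increments.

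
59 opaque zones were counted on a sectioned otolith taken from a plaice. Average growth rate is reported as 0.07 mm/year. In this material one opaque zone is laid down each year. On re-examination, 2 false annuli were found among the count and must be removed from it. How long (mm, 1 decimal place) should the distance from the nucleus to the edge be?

True opaque zone count = 59 − 2 = 57.
Predicted length = 0.07 mm/year × 57 years = 4.0 mm.

4.0 mm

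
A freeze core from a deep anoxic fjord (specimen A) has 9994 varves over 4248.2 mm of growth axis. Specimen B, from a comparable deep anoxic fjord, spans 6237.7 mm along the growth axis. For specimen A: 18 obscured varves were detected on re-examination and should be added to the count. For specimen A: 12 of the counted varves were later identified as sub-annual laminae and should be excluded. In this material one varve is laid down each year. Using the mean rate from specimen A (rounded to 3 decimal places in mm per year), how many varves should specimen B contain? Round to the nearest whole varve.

Specimen A: adjusted count: 9994 − 12 + 18 = 10000 varves.
A: Extension rate ≈ 4248.2 / 10000 = 0.425 mm per year.
Specimen B: 6237.7 mm / 0.425 mm per year = 14676.94 years ≈ 14677 varves.

14677 varves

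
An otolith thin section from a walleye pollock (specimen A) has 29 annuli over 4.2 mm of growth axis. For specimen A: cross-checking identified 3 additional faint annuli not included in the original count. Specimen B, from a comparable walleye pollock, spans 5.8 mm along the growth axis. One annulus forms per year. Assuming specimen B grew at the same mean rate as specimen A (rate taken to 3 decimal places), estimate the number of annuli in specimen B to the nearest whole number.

Specimen A: after corrections the count is 29 + 3 = 32 annuli.
A: Extension rate ≈ 4.2 / 32 = 0.131 mm/yr.
For B, 5.8 / 0.131 = 44.27 years ≈ 44 annuli.

44 annuli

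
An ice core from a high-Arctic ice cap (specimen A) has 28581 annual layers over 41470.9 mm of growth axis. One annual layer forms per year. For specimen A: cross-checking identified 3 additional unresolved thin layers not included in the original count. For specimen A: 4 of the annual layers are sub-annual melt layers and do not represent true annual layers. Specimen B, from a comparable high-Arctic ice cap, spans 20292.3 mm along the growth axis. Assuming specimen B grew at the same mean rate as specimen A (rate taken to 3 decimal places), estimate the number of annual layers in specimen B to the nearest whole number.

Specimen A: adjusted count: 28581 − 4 + 3 = 28580 annual layers.
A: Extension rate ≈ 41470.9 / 28580 = 1.451 mm per year.
Specimen B: 20292.3 mm / 1.451 mm per year = 13985.04 years ≈ 13985 annual layers.

13985 annual layers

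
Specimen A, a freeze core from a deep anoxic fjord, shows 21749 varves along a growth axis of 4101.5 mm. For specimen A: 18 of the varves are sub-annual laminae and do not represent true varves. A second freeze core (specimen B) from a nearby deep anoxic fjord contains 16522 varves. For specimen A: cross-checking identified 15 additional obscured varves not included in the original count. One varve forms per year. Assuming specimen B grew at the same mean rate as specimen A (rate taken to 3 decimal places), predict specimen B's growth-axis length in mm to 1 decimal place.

3122.7 mm

Specimen A: true varve count = 21749 − 18 + 15 = 21746.
A: Extension rate ≈ 4101.5 / 21746 = 0.189 mm per year.
Length of B = 0.189 × 16522 = 3122.7 mm.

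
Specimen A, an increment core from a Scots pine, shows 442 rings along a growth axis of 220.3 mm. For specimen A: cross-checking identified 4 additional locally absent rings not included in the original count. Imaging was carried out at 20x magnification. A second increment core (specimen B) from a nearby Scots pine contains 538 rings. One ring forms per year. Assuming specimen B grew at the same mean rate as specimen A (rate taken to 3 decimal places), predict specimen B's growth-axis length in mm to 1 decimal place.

265.8 mm

Specimen A: correcting the raw count gives 442 + 4 = 446 true rings.
A: 220.3 mm over 446 years gives 220.3 / 446 ≈ 0.494 mm per year.
B's length ≈ 0.494 × 538 = 265.8 mm.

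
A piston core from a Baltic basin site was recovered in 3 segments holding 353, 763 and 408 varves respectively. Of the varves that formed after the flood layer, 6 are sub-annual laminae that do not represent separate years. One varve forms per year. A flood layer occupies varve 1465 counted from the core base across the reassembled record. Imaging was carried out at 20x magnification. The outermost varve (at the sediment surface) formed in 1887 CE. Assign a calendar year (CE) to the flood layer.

Total varves = 353 + 763 + 408 = 1524.
Between varve 1465 and the sediment surface there are 1524 − 1465 = 59 varves.
59 − 6 false = 53 true varves after the flood layer.
The varve at the sediment surface is 1887 CE, so the flood layer dates to 1887 − 53 = 1834 CE.

1834 CE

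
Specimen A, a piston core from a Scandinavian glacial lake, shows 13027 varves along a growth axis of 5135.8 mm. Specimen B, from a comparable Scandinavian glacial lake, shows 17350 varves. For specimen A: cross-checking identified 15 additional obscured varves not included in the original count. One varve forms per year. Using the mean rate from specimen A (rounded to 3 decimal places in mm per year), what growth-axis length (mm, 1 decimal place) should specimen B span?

6835.9 mm

Specimen A: correcting the raw count gives 13027 + 15 = 13042 true varves.
A: Extension rate ≈ 5135.8 / 13042 = 0.394 mm/year.
For B, 0.394 mm/year × 17350 years = 6835.9 mm.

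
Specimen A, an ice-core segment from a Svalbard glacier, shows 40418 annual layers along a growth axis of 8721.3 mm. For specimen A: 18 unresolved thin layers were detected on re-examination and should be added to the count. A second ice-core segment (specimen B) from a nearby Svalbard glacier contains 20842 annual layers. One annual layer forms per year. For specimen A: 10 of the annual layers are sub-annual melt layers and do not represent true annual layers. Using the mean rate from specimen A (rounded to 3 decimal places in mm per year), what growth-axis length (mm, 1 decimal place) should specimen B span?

Specimen A: adjusted count: 40418 − 10 + 18 = 40426 annual layers.
A: Extension rate ≈ 8721.3 / 40426 = 0.216 mm/yr.
Length of B = 0.216 × 20842 = 4501.9 mm.

4501.9 mm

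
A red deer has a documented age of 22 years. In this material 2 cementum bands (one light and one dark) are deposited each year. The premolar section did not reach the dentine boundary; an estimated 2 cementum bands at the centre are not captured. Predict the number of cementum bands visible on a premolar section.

With 2 cementum bands per year, 22 years would produce 22 × 2 = 44 cementum bands.
Less the 2 uncaptured cementum bands: 44 − 2 = 42.

42 cementum bands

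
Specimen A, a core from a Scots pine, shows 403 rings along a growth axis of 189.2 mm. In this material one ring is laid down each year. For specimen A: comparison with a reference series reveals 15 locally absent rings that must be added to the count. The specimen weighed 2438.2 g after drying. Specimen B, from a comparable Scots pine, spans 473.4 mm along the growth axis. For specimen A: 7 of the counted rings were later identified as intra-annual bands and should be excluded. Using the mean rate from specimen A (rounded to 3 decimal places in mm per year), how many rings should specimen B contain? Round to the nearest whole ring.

1029 rings

Specimen A: true ring count = 403 − 7 + 15 = 411.
A: Mean rate = 189.2 mm / 411 years ≈ 0.460 mm/yr.
For B, 473.4 / 0.460 = 1029.13 years ≈ 1029 rings.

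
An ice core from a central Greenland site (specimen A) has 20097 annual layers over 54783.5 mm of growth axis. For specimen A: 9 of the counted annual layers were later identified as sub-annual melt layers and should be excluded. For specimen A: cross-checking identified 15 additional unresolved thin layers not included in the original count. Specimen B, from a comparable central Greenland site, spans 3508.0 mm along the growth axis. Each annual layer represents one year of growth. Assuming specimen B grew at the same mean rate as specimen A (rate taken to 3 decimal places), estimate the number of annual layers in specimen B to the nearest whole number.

1287 annual layers

Specimen A: after corrections the count is 20097 − 9 + 15 = 20103 annual layers.
A: 54783.5 mm over 20103 years gives 54783.5 / 20103 ≈ 2.725 mm/yr.
For B, 3508.0 / 2.725 = 1287.34 years ≈ 1287 annual layers.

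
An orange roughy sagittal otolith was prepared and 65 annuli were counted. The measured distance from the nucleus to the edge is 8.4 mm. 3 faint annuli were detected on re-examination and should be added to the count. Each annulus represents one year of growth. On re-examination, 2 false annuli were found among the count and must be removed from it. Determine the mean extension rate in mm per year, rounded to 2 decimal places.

True annulus count = 65 − 2 + 3 = 66.
Mean rate = 8.4 mm / 66 years ≈ 0.13 mm per year.

0.13 mm per year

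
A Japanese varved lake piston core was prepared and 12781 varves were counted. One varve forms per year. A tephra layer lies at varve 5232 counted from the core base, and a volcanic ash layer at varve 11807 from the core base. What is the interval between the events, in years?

6575 years

Separation: 11807 − 5232 = 6575 varves.
That is 6575 years at one varve per year.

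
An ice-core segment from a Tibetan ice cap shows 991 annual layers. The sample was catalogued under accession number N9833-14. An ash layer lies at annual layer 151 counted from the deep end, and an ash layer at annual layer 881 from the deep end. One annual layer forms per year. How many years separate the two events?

Separation: 881 − 151 = 730 annual layers.
One annual layer per year makes the interval 730 years.

730 years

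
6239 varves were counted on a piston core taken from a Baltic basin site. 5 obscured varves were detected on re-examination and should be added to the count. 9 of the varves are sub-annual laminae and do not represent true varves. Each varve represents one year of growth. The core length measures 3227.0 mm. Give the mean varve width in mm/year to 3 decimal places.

Adjusted count: 6239 − 9 + 5 = 6235 varves.
Extension rate ≈ 3227.0 / 6235 = 0.518 mm/year.

0.518 mm/year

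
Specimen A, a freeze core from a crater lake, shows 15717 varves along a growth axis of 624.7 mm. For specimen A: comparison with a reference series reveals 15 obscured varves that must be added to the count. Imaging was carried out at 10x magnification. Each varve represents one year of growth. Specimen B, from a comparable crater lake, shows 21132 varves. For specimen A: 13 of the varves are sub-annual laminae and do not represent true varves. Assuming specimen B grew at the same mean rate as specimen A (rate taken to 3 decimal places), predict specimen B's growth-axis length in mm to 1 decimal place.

Specimen A: correcting the raw count gives 15717 − 13 + 15 = 15719 true varves.
A: Mean rate = 624.7 mm / 15719 years ≈ 0.040 mm per year.
For B, 0.040 mm/year × 21132 years = 845.3 mm.

845.3 mm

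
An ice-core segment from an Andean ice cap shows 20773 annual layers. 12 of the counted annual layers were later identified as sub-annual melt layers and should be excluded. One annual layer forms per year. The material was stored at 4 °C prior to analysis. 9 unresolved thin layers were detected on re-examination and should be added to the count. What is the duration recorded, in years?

20770 years

Correcting the raw count gives 20773 − 12 + 9 = 20770 true annual layers.
With a one-to-one annual layer periodicity this is 20770 years.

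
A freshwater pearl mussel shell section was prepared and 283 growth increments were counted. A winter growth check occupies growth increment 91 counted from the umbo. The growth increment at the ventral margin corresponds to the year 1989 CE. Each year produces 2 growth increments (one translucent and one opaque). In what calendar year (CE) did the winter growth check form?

The winter growth check sits at growth increment 91 from the umbo, so 283 − 91 = 192 growth increments formed after it.
Dividing by 2 growth increments per year: 192 / 2 = 96 years.
The growth increment at the ventral margin is 1989 CE, so the winter growth check dates to 1989 − 96 = 1893 CE.

1893 CE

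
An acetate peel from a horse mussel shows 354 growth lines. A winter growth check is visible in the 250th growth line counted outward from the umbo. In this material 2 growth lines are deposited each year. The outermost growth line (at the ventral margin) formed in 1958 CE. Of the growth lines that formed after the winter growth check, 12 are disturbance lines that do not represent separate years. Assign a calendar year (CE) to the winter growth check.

1912 CE

Between growth line 250 and the ventral margin there are 354 − 250 = 104 growth lines.
Excluding 12 false growth lines: 104 − 12 = 92.
92 growth lines at 2 per year is 92 / 2 = 46 years.
1958 − 46 = 1912 CE.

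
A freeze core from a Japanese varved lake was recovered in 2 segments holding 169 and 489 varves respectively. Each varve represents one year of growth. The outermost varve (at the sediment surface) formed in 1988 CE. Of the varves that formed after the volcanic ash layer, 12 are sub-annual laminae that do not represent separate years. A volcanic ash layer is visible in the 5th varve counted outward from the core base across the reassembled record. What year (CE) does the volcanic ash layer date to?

Total varves = 169 + 489 = 658.
658 − 5 = 653 varves lie beyond the volcanic ash layer toward the sediment surface.
653 − 12 false = 641 true varves after the volcanic ash layer.
Counting back 641 years from 1988 CE places the volcanic ash layer in 1988 − 641 = 1347 CE.

1347 CE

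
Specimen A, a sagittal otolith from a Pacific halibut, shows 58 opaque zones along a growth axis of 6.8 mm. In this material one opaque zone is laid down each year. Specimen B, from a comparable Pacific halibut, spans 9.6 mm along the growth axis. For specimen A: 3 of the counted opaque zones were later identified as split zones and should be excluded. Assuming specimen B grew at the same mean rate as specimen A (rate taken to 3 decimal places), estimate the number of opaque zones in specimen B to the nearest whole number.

77 opaque zones

Specimen A: after corrections the count is 58 − 3 = 55 opaque zones.
A: 6.8 mm over 55 years gives 6.8 / 55 ≈ 0.124 mm per year.
For B, 9.6 / 0.124 = 77.42 years ≈ 77 opaque zones.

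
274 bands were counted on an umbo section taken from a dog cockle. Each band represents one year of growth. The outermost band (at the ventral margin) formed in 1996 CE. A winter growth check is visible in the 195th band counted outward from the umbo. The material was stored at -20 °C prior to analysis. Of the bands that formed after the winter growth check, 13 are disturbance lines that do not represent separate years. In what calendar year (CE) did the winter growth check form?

1930 CE

274 − 195 = 79 bands lie beyond the winter growth check toward the ventral margin.
Removing the 13 false bands leaves 79 − 13 = 66 true bands beyond the winter growth check.
The band at the ventral margin is 1996 CE, so the winter growth check dates to 1996 − 66 = 1930 CE.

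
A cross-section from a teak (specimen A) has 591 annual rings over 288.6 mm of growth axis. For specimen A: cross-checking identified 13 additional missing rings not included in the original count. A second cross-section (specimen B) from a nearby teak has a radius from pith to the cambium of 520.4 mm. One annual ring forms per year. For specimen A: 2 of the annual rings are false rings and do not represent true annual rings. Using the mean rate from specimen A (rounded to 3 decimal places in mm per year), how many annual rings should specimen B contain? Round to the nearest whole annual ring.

1086 annual rings

Specimen A: after corrections the count is 591 − 2 + 13 = 602 annual rings.
A: 288.6 mm over 602 years gives 288.6 / 602 ≈ 0.479 mm per year.
Specimen B: 520.4 mm / 0.479 mm per year = 1086.43 years ≈ 1086 annual rings.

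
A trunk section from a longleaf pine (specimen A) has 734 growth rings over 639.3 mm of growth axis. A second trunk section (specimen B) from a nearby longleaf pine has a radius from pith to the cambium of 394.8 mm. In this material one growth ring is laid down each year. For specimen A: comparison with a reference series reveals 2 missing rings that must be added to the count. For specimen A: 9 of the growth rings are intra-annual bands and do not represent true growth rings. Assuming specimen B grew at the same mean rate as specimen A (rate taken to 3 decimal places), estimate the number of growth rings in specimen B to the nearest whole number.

449 growth rings

Specimen A: after corrections the count is 734 − 9 + 2 = 727 growth rings.
A: 639.3 mm over 727 years gives 639.3 / 727 ≈ 0.879 mm per year.
Specimen B: 394.8 mm / 0.879 mm per year = 449.15 years ≈ 449 growth rings.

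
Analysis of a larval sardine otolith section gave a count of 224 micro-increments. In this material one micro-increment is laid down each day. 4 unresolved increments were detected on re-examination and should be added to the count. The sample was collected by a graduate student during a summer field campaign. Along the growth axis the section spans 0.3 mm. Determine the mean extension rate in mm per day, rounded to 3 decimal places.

0.001 mm per day

After corrections the count is 224 + 4 = 228 micro-increments.
Mean rate = 0.3 mm / 228 days ≈ 0.001 mm per day.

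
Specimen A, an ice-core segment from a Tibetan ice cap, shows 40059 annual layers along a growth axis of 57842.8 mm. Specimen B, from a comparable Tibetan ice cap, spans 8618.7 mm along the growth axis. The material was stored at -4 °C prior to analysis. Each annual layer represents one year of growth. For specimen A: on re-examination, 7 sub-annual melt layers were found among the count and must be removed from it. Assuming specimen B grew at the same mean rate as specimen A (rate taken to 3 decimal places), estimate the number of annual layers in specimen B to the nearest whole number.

Specimen A: adjusted count: 40059 − 7 = 40052 annual layers.
A: 57842.8 mm over 40052 years gives 57842.8 / 40052 ≈ 1.444 mm/year.
For B, 8618.7 / 1.444 = 5968.63 years ≈ 5969 annual layers.

5969 annual layers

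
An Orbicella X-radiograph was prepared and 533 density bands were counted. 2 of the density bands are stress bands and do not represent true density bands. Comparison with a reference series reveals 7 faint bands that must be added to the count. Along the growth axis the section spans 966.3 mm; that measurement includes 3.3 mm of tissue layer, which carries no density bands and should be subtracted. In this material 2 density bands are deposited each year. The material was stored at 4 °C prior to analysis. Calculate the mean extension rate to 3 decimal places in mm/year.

3.580 mm/year

Correcting the raw count gives 533 − 2 + 7 = 538 true density bands.
With 2 density bands per year, 538 / 2 = 269 years.
Net length = 966.3 − 3.3 = 963.0 mm.
963.0 mm over 269 years gives 963.0 / 269 ≈ 3.580 mm/year.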